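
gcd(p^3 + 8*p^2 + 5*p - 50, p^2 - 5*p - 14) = 1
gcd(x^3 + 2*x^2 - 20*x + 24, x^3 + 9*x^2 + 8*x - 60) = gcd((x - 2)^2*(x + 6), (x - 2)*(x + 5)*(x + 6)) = x^2 + 4*x - 12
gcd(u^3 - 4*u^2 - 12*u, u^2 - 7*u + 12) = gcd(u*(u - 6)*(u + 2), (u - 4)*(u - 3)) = 1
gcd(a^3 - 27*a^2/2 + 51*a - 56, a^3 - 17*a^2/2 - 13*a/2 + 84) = a^2 - 23*a/2 + 28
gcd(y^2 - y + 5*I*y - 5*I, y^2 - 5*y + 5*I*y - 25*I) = y + 5*I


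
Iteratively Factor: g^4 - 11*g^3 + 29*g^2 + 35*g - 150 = (g - 5)*(g^3 - 6*g^2 - g + 30) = (g - 5)*(g - 3)*(g^2 - 3*g - 10) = (g - 5)*(g - 3)*(g + 2)*(g - 5)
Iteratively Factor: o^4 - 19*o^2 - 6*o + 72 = (o - 2)*(o^3 + 2*o^2 - 15*o - 36) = (o - 4)*(o - 2)*(o^2 + 6*o + 9) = (o - 4)*(o - 2)*(o + 3)*(o + 3)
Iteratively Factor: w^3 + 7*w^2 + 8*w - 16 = (w - 1)*(w^2 + 8*w + 16) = (w - 1)*(w + 4)*(w + 4)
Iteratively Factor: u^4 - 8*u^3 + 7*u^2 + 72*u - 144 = (u - 4)*(u^3 - 4*u^2 - 9*u + 36) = (u - 4)*(u - 3)*(u^2 - u - 12) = (u - 4)^2*(u - 3)*(u + 3)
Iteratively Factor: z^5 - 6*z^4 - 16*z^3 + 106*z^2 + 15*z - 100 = (z + 1)*(z^4 - 7*z^3 - 9*z^2 + 115*z - 100) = (z - 1)*(z + 1)*(z^3 - 6*z^2 - 15*z + 100) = (z - 5)*(z - 1)*(z + 1)*(z^2 - z - 20) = (z - 5)*(z - 1)*(z + 1)*(z + 4)*(z - 5)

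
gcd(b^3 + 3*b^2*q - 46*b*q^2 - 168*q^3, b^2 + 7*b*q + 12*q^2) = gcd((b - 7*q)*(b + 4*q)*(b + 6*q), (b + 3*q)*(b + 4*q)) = b + 4*q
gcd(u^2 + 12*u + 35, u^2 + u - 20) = u + 5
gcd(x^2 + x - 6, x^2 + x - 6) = x^2 + x - 6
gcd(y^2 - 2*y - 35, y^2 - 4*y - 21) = y - 7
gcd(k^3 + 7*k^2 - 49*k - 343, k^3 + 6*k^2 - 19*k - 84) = k + 7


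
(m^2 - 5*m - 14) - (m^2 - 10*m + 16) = 5*m - 30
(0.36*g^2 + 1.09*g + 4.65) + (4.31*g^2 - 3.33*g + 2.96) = 4.67*g^2 - 2.24*g + 7.61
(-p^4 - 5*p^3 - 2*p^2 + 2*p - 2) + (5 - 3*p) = -p^4 - 5*p^3 - 2*p^2 - p + 3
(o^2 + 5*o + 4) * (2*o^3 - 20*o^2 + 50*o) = 2*o^5 - 10*o^4 - 42*o^3 + 170*o^2 + 200*o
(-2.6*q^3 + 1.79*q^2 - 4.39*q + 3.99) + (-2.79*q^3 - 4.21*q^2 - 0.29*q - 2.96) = -5.39*q^3 - 2.42*q^2 - 4.68*q + 1.03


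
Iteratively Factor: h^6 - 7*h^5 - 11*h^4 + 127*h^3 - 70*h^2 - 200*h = (h + 4)*(h^5 - 11*h^4 + 33*h^3 - 5*h^2 - 50*h) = (h - 5)*(h + 4)*(h^4 - 6*h^3 + 3*h^2 + 10*h) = (h - 5)^2*(h + 4)*(h^3 - h^2 - 2*h) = h*(h - 5)^2*(h + 4)*(h^2 - h - 2) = h*(h - 5)^2*(h - 2)*(h + 4)*(h + 1)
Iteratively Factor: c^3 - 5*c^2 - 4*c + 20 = (c - 2)*(c^2 - 3*c - 10) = (c - 2)*(c + 2)*(c - 5)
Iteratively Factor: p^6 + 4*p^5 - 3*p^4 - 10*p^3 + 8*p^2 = (p + 4)*(p^5 - 3*p^3 + 2*p^2) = p*(p + 4)*(p^4 - 3*p^2 + 2*p) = p*(p + 2)*(p + 4)*(p^3 - 2*p^2 + p) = p*(p - 1)*(p + 2)*(p + 4)*(p^2 - p) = p^2*(p - 1)*(p + 2)*(p + 4)*(p - 1)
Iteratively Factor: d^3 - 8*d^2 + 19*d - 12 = (d - 3)*(d^2 - 5*d + 4) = (d - 4)*(d - 3)*(d - 1)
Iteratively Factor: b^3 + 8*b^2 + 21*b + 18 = (b + 2)*(b^2 + 6*b + 9) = (b + 2)*(b + 3)*(b + 3)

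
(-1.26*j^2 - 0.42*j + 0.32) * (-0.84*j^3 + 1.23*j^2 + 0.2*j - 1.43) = 1.0584*j^5 - 1.197*j^4 - 1.0374*j^3 + 2.1114*j^2 + 0.6646*j - 0.4576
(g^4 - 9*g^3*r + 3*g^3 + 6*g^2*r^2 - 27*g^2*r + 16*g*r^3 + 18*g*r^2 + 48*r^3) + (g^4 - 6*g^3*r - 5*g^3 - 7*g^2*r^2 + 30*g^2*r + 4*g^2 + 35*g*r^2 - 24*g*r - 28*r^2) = 2*g^4 - 15*g^3*r - 2*g^3 - g^2*r^2 + 3*g^2*r + 4*g^2 + 16*g*r^3 + 53*g*r^2 - 24*g*r + 48*r^3 - 28*r^2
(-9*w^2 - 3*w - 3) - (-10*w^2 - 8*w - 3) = w^2 + 5*w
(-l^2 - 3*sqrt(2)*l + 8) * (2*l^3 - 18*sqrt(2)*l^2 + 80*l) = -2*l^5 + 12*sqrt(2)*l^4 + 44*l^3 - 384*sqrt(2)*l^2 + 640*l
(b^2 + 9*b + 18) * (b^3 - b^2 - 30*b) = b^5 + 8*b^4 - 21*b^3 - 288*b^2 - 540*b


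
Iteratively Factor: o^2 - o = (o)*(o - 1)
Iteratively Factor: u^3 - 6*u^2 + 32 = (u - 4)*(u^2 - 2*u - 8) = (u - 4)*(u + 2)*(u - 4)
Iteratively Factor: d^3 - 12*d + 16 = (d - 2)*(d^2 + 2*d - 8) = (d - 2)*(d + 4)*(d - 2)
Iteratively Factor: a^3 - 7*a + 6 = (a - 2)*(a^2 + 2*a - 3) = (a - 2)*(a + 3)*(a - 1)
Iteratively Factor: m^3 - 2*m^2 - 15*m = (m - 5)*(m^2 + 3*m) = m*(m - 5)*(m + 3)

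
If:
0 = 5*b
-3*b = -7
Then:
No Solution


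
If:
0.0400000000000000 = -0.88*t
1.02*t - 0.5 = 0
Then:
No Solution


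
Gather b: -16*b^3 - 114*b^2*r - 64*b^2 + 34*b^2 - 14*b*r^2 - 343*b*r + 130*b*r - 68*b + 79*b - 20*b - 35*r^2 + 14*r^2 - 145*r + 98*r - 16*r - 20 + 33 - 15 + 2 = -16*b^3 + b^2*(-114*r - 30) + b*(-14*r^2 - 213*r - 9) - 21*r^2 - 63*r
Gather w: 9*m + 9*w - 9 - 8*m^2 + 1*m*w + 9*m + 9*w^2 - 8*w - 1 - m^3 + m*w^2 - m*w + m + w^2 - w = -m^3 - 8*m^2 + 19*m + w^2*(m + 10) - 10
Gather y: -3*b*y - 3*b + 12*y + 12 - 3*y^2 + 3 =-3*b - 3*y^2 + y*(12 - 3*b) + 15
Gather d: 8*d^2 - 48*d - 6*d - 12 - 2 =8*d^2 - 54*d - 14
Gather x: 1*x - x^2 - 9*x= -x^2 - 8*x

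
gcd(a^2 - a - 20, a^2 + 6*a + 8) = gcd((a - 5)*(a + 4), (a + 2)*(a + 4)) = a + 4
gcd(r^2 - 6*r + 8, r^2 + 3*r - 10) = r - 2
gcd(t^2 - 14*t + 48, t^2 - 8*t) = t - 8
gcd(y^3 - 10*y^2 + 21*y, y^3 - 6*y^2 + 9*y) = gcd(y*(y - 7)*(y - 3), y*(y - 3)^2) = y^2 - 3*y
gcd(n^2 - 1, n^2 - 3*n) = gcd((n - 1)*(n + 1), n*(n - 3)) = 1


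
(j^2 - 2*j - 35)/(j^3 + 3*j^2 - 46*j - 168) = (j + 5)/(j^2 + 10*j + 24)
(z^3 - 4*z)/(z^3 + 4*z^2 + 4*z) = (z - 2)/(z + 2)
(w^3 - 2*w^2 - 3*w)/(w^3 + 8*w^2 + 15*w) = (w^2 - 2*w - 3)/(w^2 + 8*w + 15)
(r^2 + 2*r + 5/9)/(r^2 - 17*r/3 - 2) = (r + 5/3)/(r - 6)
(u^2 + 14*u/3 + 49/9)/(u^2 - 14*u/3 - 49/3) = (u + 7/3)/(u - 7)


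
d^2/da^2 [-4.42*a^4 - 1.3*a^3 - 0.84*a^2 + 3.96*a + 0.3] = -53.04*a^2 - 7.8*a - 1.68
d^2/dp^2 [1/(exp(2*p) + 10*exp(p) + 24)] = 2*(4*(exp(p) + 5)^2*exp(p) - (2*exp(p) + 5)*(exp(2*p) + 10*exp(p) + 24))*exp(p)/(exp(2*p) + 10*exp(p) + 24)^3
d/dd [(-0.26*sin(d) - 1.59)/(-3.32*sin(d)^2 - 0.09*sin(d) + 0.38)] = (-10.5576*sin(d) + 0.4316*cos(2*d) - 0.6735)*cos(d)/(3.32*sin(d)^2 + 0.09*sin(d) - 0.38)^2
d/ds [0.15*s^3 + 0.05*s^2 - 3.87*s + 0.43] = 0.45*s^2 + 0.1*s - 3.87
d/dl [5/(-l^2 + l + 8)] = 5*(2*l - 1)/(-l^2 + l + 8)^2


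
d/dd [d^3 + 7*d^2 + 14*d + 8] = 3*d^2 + 14*d + 14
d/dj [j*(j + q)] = 2*j + q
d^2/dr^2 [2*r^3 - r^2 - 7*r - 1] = 12*r - 2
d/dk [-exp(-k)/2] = exp(-k)/2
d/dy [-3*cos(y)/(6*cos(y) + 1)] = 3*sin(y)/(6*cos(y) + 1)^2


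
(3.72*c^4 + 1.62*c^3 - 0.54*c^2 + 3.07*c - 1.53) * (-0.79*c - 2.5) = -2.9388*c^5 - 10.5798*c^4 - 3.6234*c^3 - 1.0753*c^2 - 6.4663*c + 3.825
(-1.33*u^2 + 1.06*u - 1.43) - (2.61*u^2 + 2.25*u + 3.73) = -3.94*u^2 - 1.19*u - 5.16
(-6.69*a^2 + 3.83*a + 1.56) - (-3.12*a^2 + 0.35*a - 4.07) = -3.57*a^2 + 3.48*a + 5.63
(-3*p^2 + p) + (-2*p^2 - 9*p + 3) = -5*p^2 - 8*p + 3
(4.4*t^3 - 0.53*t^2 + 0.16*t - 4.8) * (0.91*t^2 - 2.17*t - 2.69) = 4.004*t^5 - 10.0303*t^4 - 10.5403*t^3 - 3.2895*t^2 + 9.9856*t + 12.912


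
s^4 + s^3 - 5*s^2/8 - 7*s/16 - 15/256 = (s - 3/4)*(s + 1/4)^2*(s + 5/4)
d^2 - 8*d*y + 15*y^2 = (d - 5*y)*(d - 3*y)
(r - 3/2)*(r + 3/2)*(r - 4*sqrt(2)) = r^3 - 4*sqrt(2)*r^2 - 9*r/4 + 9*sqrt(2)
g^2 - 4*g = g*(g - 4)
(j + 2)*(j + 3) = j^2 + 5*j + 6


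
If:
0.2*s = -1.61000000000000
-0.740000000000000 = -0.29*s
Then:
No Solution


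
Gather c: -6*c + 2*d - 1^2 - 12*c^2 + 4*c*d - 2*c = -12*c^2 + c*(4*d - 8) + 2*d - 1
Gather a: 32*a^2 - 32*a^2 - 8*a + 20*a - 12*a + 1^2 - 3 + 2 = 0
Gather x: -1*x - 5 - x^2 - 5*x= -x^2 - 6*x - 5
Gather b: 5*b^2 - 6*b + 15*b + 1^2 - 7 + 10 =5*b^2 + 9*b + 4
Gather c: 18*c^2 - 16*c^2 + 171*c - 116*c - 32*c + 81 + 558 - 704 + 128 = 2*c^2 + 23*c + 63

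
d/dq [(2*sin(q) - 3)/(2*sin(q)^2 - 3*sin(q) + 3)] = (-4*sin(q)^2 + 12*sin(q) - 3)*cos(q)/(-3*sin(q) - cos(2*q) + 4)^2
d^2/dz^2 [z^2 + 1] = 2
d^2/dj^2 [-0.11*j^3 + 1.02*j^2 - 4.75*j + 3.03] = 2.04 - 0.66*j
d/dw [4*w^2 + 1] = 8*w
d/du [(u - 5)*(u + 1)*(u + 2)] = 3*u^2 - 4*u - 13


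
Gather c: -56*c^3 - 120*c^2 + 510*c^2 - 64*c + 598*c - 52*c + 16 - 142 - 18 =-56*c^3 + 390*c^2 + 482*c - 144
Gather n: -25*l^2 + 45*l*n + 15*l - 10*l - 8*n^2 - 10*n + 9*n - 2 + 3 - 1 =-25*l^2 + 5*l - 8*n^2 + n*(45*l - 1)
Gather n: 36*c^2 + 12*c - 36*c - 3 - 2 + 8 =36*c^2 - 24*c + 3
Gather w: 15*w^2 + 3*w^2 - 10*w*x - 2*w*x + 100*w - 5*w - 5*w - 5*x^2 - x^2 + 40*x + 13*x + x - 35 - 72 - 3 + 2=18*w^2 + w*(90 - 12*x) - 6*x^2 + 54*x - 108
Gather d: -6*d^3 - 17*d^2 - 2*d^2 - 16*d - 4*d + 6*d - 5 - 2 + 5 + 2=-6*d^3 - 19*d^2 - 14*d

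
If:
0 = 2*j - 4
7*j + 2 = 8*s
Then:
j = 2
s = 2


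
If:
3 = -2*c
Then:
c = -3/2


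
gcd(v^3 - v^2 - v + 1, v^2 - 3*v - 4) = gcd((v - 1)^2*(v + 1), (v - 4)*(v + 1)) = v + 1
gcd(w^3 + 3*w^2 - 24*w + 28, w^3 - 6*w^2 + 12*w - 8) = w^2 - 4*w + 4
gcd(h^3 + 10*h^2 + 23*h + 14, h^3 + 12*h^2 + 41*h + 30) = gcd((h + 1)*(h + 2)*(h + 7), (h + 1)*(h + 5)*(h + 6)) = h + 1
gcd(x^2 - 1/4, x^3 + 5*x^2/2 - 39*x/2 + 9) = x - 1/2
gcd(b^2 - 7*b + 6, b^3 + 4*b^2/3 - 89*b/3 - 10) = 1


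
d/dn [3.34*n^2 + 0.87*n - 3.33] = 6.68*n + 0.87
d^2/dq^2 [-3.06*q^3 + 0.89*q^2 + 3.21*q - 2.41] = 1.78 - 18.36*q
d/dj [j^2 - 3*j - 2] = 2*j - 3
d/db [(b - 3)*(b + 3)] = 2*b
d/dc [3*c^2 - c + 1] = 6*c - 1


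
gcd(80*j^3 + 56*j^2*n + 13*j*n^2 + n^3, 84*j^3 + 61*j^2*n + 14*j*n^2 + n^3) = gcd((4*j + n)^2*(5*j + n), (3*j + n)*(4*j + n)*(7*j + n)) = 4*j + n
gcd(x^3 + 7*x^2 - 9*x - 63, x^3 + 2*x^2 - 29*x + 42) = x^2 + 4*x - 21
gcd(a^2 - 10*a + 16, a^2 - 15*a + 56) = a - 8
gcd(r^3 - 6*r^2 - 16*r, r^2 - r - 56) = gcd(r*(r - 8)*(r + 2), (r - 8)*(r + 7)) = r - 8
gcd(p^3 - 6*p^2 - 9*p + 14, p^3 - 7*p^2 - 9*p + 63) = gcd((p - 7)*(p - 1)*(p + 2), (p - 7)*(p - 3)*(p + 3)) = p - 7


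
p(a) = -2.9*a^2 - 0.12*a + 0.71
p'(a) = -5.8*a - 0.12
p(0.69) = -0.75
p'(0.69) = -4.12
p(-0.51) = 0.02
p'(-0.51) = 2.84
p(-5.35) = -81.65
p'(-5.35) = 30.91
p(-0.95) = -1.79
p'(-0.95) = 5.39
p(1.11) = -3.00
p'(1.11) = -6.56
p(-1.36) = -4.49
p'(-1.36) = 7.77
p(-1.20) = -3.32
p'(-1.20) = 6.84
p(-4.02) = -45.67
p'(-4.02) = 23.20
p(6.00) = -104.41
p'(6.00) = -34.92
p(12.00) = -418.33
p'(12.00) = -69.72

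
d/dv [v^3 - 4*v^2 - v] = 3*v^2 - 8*v - 1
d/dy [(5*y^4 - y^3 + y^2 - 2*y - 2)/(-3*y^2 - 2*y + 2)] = (-30*y^5 - 27*y^4 + 44*y^3 - 14*y^2 - 8*y - 8)/(9*y^4 + 12*y^3 - 8*y^2 - 8*y + 4)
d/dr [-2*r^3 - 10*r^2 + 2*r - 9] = -6*r^2 - 20*r + 2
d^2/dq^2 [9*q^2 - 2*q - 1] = 18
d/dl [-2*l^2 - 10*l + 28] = -4*l - 10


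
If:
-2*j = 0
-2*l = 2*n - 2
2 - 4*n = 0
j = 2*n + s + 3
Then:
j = 0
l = 1/2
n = 1/2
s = -4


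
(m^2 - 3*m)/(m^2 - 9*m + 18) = m/(m - 6)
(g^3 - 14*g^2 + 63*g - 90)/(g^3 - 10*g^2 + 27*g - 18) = (g - 5)/(g - 1)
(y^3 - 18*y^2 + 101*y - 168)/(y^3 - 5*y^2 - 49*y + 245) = (y^2 - 11*y + 24)/(y^2 + 2*y - 35)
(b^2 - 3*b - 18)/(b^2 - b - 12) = (b - 6)/(b - 4)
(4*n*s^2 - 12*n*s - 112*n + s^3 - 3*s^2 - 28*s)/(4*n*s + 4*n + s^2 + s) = (s^2 - 3*s - 28)/(s + 1)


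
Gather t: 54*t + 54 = 54*t + 54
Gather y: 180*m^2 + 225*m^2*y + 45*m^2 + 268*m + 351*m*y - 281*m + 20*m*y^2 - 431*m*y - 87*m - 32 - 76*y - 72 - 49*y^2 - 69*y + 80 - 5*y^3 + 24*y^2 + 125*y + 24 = 225*m^2 - 100*m - 5*y^3 + y^2*(20*m - 25) + y*(225*m^2 - 80*m - 20)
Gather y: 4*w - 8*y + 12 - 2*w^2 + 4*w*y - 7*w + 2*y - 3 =-2*w^2 - 3*w + y*(4*w - 6) + 9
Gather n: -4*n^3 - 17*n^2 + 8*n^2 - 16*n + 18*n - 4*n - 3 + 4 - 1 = -4*n^3 - 9*n^2 - 2*n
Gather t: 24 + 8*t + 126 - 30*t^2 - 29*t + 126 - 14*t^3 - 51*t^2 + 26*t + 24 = -14*t^3 - 81*t^2 + 5*t + 300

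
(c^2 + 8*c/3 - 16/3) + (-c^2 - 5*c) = -7*c/3 - 16/3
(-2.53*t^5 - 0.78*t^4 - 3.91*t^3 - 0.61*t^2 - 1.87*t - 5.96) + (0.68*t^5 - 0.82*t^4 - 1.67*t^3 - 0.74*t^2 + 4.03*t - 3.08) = -1.85*t^5 - 1.6*t^4 - 5.58*t^3 - 1.35*t^2 + 2.16*t - 9.04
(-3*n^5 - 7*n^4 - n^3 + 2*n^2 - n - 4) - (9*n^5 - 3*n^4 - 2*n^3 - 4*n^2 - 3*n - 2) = -12*n^5 - 4*n^4 + n^3 + 6*n^2 + 2*n - 2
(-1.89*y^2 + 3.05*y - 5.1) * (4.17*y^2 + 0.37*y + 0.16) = -7.8813*y^4 + 12.0192*y^3 - 20.4409*y^2 - 1.399*y - 0.816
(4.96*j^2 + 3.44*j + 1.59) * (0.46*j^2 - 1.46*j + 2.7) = 2.2816*j^4 - 5.6592*j^3 + 9.101*j^2 + 6.9666*j + 4.293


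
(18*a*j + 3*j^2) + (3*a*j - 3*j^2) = 21*a*j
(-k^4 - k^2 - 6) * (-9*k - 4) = 9*k^5 + 4*k^4 + 9*k^3 + 4*k^2 + 54*k + 24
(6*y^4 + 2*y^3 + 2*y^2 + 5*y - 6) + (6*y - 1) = 6*y^4 + 2*y^3 + 2*y^2 + 11*y - 7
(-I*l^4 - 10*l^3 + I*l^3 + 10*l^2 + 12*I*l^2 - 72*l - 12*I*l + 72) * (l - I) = -I*l^5 - 11*l^4 + I*l^4 + 11*l^3 + 22*I*l^3 - 60*l^2 - 22*I*l^2 + 60*l + 72*I*l - 72*I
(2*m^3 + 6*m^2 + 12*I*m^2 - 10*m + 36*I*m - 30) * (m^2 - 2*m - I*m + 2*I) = 2*m^5 + 2*m^4 + 10*I*m^4 - 10*m^3 + 10*I*m^3 + 2*m^2 - 50*I*m^2 - 12*m + 10*I*m - 60*I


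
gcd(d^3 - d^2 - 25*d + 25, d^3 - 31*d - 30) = d + 5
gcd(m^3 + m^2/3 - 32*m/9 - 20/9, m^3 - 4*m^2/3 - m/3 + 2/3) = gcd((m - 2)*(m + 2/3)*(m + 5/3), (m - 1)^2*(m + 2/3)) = m + 2/3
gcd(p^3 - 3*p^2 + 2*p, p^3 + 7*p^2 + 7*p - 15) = p - 1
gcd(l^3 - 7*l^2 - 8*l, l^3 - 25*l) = l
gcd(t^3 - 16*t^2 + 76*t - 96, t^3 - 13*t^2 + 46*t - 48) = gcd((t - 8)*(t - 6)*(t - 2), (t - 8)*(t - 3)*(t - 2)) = t^2 - 10*t + 16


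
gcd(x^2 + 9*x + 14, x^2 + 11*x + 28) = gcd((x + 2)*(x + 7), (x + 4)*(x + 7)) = x + 7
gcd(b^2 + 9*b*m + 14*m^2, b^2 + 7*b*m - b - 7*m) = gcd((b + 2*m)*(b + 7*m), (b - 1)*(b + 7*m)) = b + 7*m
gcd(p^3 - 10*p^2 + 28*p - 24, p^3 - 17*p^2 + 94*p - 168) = p - 6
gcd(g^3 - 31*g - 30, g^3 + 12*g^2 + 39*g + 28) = g + 1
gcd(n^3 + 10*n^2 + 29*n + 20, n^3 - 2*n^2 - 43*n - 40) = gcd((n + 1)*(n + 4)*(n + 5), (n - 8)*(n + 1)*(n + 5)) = n^2 + 6*n + 5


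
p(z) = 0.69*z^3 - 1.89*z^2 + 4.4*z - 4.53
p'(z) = 2.07*z^2 - 3.78*z + 4.4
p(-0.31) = -6.10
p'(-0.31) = 5.77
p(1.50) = 0.15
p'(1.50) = 3.39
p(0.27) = -3.47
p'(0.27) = 3.53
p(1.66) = 0.72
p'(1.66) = 3.83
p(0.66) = -2.25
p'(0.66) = 2.81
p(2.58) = 6.09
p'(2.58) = 8.43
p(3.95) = 25.89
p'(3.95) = 21.77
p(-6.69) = -325.15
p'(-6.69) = 122.33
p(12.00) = 968.43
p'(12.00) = 257.12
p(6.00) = 102.87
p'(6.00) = 56.24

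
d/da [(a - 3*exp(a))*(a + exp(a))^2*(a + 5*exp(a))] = 4*a^3*exp(a) + 4*a^3 - 20*a^2*exp(2*a) + 12*a^2*exp(a) - 84*a*exp(3*a) - 20*a*exp(2*a) - 60*exp(4*a) - 28*exp(3*a)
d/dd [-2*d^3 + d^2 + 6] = 2*d*(1 - 3*d)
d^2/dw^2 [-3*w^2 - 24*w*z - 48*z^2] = -6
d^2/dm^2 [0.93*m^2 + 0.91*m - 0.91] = 1.86000000000000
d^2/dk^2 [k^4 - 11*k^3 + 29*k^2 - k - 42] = 12*k^2 - 66*k + 58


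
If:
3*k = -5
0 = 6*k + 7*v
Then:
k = -5/3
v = 10/7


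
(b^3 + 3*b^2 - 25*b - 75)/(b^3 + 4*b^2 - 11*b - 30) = (b^2 - 2*b - 15)/(b^2 - b - 6)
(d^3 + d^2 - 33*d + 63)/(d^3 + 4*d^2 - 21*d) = (d - 3)/d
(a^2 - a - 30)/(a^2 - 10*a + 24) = (a + 5)/(a - 4)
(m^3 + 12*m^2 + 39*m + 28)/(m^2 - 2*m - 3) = (m^2 + 11*m + 28)/(m - 3)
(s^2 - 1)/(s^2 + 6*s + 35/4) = 4*(s^2 - 1)/(4*s^2 + 24*s + 35)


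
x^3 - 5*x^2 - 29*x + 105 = (x - 7)*(x - 3)*(x + 5)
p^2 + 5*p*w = p*(p + 5*w)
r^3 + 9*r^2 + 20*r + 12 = (r + 1)*(r + 2)*(r + 6)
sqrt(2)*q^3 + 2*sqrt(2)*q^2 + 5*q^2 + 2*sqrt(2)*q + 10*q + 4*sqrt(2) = (q + 2)*(q + 2*sqrt(2))*(sqrt(2)*q + 1)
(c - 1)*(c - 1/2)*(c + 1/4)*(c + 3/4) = c^4 - c^3/2 - 13*c^2/16 + 7*c/32 + 3/32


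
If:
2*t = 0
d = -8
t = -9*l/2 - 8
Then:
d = -8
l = -16/9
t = 0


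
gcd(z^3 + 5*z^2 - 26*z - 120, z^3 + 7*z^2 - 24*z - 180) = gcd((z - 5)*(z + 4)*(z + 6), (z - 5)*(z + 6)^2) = z^2 + z - 30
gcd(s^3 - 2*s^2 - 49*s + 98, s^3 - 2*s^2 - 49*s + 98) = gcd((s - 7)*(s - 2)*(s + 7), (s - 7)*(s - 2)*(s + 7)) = s^3 - 2*s^2 - 49*s + 98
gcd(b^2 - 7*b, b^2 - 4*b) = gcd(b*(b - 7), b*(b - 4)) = b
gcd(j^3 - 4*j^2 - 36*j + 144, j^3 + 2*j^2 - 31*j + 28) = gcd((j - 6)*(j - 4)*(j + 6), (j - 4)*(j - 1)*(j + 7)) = j - 4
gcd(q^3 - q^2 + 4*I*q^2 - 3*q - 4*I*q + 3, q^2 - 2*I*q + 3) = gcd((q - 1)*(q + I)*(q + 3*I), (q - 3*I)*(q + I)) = q + I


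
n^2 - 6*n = n*(n - 6)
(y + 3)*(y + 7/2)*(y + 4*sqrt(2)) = y^3 + 4*sqrt(2)*y^2 + 13*y^2/2 + 21*y/2 + 26*sqrt(2)*y + 42*sqrt(2)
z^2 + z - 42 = (z - 6)*(z + 7)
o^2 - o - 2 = (o - 2)*(o + 1)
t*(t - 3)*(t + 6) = t^3 + 3*t^2 - 18*t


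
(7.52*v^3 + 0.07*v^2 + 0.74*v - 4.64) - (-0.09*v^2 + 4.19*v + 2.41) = 7.52*v^3 + 0.16*v^2 - 3.45*v - 7.05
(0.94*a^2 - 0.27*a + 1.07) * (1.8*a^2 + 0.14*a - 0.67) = 1.692*a^4 - 0.3544*a^3 + 1.2584*a^2 + 0.3307*a - 0.7169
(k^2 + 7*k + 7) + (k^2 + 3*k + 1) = 2*k^2 + 10*k + 8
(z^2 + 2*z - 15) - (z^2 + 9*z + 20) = -7*z - 35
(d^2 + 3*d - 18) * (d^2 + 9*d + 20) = d^4 + 12*d^3 + 29*d^2 - 102*d - 360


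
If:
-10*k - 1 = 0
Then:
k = -1/10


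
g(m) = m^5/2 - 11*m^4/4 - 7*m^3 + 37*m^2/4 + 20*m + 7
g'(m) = 5*m^4/2 - 11*m^3 - 21*m^2 + 37*m/2 + 20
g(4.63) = -596.78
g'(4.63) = -287.45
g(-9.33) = -49876.48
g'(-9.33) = 25896.97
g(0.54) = 19.18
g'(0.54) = 22.35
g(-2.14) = -4.95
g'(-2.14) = 44.47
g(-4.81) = -1855.56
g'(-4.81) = 2007.49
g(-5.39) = -3331.65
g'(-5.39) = 3142.75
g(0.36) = 15.03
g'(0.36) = 23.47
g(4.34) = -509.97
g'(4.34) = -307.52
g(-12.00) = -168245.00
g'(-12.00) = 67622.00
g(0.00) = 7.00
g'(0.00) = 20.00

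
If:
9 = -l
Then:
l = -9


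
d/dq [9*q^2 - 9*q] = 18*q - 9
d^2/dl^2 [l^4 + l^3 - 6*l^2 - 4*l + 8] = 12*l^2 + 6*l - 12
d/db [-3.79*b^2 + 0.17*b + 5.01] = 0.17 - 7.58*b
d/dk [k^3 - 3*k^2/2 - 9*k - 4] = 3*k^2 - 3*k - 9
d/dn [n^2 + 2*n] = 2*n + 2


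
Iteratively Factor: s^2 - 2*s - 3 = (s - 3)*(s + 1)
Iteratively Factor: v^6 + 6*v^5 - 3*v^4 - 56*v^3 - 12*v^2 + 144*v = (v - 2)*(v^5 + 8*v^4 + 13*v^3 - 30*v^2 - 72*v) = (v - 2)*(v + 3)*(v^4 + 5*v^3 - 2*v^2 - 24*v) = (v - 2)^2*(v + 3)*(v^3 + 7*v^2 + 12*v) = (v - 2)^2*(v + 3)^2*(v^2 + 4*v) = v*(v - 2)^2*(v + 3)^2*(v + 4)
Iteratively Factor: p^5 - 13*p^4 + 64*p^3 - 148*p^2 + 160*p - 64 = (p - 4)*(p^4 - 9*p^3 + 28*p^2 - 36*p + 16) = (p - 4)*(p - 2)*(p^3 - 7*p^2 + 14*p - 8) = (p - 4)^2*(p - 2)*(p^2 - 3*p + 2) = (p - 4)^2*(p - 2)*(p - 1)*(p - 2)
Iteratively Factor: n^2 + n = (n + 1)*(n)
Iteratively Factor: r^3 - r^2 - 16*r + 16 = (r + 4)*(r^2 - 5*r + 4) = (r - 1)*(r + 4)*(r - 4)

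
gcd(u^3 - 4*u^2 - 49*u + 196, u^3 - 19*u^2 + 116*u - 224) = u^2 - 11*u + 28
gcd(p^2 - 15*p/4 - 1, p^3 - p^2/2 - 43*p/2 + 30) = p - 4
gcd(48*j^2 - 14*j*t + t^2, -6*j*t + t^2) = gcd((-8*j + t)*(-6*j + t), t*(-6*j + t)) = -6*j + t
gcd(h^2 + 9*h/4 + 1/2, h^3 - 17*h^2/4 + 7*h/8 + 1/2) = h + 1/4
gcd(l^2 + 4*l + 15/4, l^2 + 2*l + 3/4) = l + 3/2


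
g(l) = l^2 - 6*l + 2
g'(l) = 2*l - 6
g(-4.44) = 48.35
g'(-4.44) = -14.88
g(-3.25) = 32.06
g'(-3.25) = -12.50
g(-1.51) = 13.34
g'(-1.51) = -9.02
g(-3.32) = 32.94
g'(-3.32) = -12.64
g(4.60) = -4.44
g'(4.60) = 3.20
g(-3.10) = 30.21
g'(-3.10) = -12.20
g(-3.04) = 29.48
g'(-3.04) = -12.08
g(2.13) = -6.24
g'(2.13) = -1.74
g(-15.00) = 317.00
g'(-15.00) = -36.00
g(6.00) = 2.00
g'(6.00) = 6.00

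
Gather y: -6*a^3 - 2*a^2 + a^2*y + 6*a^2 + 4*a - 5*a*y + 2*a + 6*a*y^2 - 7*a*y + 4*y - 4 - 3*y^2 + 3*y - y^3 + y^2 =-6*a^3 + 4*a^2 + 6*a - y^3 + y^2*(6*a - 2) + y*(a^2 - 12*a + 7) - 4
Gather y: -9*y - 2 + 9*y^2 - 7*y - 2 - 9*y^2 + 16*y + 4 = 0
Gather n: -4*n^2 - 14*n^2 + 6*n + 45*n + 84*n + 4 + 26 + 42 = -18*n^2 + 135*n + 72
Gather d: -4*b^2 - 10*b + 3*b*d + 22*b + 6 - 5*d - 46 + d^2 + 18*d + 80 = -4*b^2 + 12*b + d^2 + d*(3*b + 13) + 40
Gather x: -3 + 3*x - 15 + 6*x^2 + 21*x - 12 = 6*x^2 + 24*x - 30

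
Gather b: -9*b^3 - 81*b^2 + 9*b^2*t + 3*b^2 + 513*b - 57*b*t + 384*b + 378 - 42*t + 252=-9*b^3 + b^2*(9*t - 78) + b*(897 - 57*t) - 42*t + 630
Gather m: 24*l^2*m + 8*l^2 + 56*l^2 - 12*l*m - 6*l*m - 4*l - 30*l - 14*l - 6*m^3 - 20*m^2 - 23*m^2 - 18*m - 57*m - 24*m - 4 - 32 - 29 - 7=64*l^2 - 48*l - 6*m^3 - 43*m^2 + m*(24*l^2 - 18*l - 99) - 72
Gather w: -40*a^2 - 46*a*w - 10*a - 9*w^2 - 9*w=-40*a^2 - 10*a - 9*w^2 + w*(-46*a - 9)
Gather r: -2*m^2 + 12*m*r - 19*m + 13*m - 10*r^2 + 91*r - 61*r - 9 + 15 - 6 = -2*m^2 - 6*m - 10*r^2 + r*(12*m + 30)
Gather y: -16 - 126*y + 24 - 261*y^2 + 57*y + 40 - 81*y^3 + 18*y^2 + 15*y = -81*y^3 - 243*y^2 - 54*y + 48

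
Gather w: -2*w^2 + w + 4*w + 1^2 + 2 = -2*w^2 + 5*w + 3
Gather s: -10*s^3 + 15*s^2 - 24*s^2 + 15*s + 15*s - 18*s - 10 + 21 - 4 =-10*s^3 - 9*s^2 + 12*s + 7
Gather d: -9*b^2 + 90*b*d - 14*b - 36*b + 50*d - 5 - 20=-9*b^2 - 50*b + d*(90*b + 50) - 25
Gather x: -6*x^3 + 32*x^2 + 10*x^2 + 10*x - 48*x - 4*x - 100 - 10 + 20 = -6*x^3 + 42*x^2 - 42*x - 90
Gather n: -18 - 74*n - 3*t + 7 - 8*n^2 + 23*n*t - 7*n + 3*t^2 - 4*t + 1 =-8*n^2 + n*(23*t - 81) + 3*t^2 - 7*t - 10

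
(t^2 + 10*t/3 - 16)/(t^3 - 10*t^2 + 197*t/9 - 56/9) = 3*(t + 6)/(3*t^2 - 22*t + 7)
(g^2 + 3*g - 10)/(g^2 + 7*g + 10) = (g - 2)/(g + 2)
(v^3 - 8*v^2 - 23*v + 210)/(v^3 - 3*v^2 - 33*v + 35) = (v - 6)/(v - 1)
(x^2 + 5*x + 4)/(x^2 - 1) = (x + 4)/(x - 1)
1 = 1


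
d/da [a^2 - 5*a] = 2*a - 5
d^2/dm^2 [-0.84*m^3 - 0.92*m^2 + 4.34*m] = -5.04*m - 1.84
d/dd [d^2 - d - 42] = 2*d - 1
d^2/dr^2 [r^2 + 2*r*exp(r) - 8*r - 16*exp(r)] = 2*r*exp(r) - 12*exp(r) + 2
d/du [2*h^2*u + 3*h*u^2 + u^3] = 2*h^2 + 6*h*u + 3*u^2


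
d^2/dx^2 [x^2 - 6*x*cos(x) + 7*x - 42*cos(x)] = 6*x*cos(x) + 12*sin(x) + 42*cos(x) + 2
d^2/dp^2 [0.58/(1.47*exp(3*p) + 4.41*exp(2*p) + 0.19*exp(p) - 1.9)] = (0.58*(4.41*exp(2*p) + 8.82*exp(p) + 0.19)*(8.82*exp(2*p) + 17.64*exp(p) + 0.38)*exp(p) - (7.6734*exp(2*p) + 10.2312*exp(p) + 0.1102)*(1.47*exp(3*p) + 4.41*exp(2*p) + 0.19*exp(p) - 1.9))*exp(p)/(1.47*exp(3*p) + 4.41*exp(2*p) + 0.19*exp(p) - 1.9)^3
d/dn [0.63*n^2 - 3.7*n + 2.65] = 1.26*n - 3.7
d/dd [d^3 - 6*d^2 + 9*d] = 3*d^2 - 12*d + 9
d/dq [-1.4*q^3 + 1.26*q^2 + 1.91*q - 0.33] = -4.2*q^2 + 2.52*q + 1.91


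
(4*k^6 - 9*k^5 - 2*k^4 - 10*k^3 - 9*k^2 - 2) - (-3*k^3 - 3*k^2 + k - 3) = 4*k^6 - 9*k^5 - 2*k^4 - 7*k^3 - 6*k^2 - k + 1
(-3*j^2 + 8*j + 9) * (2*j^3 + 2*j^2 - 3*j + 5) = -6*j^5 + 10*j^4 + 43*j^3 - 21*j^2 + 13*j + 45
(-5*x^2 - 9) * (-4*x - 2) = 20*x^3 + 10*x^2 + 36*x + 18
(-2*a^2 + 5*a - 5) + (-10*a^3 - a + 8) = -10*a^3 - 2*a^2 + 4*a + 3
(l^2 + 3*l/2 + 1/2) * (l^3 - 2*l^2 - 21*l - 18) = l^5 - l^4/2 - 47*l^3/2 - 101*l^2/2 - 75*l/2 - 9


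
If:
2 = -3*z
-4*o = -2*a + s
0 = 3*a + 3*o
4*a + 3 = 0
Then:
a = -3/4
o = 3/4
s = -9/2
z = -2/3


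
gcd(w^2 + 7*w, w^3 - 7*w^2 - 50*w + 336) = w + 7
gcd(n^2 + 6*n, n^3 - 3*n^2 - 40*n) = n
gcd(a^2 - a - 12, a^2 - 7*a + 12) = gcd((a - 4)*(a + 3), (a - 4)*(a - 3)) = a - 4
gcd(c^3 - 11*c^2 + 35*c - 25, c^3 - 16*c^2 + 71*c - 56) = c - 1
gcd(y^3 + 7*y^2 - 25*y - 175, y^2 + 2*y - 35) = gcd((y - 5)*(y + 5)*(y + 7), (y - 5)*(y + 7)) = y^2 + 2*y - 35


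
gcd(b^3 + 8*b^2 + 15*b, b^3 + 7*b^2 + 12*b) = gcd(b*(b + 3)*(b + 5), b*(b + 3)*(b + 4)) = b^2 + 3*b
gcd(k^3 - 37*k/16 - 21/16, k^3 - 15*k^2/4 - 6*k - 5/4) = k + 1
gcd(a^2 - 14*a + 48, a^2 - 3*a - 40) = a - 8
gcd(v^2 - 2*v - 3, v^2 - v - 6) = v - 3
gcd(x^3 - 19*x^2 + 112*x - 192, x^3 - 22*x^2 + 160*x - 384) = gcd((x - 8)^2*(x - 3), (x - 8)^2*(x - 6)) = x^2 - 16*x + 64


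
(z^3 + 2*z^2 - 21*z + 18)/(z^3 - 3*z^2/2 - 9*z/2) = 2*(z^2 + 5*z - 6)/(z*(2*z + 3))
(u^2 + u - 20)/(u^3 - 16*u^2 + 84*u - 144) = (u + 5)/(u^2 - 12*u + 36)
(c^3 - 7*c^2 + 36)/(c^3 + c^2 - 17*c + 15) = (c^2 - 4*c - 12)/(c^2 + 4*c - 5)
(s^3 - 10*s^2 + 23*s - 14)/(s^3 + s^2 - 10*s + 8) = (s - 7)/(s + 4)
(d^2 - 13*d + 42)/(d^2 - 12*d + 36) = (d - 7)/(d - 6)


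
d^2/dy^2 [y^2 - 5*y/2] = 2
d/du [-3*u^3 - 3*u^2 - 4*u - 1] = -9*u^2 - 6*u - 4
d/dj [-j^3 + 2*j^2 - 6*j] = -3*j^2 + 4*j - 6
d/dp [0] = 0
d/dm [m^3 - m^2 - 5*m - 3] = 3*m^2 - 2*m - 5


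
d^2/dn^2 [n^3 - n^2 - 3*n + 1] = 6*n - 2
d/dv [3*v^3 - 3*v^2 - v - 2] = 9*v^2 - 6*v - 1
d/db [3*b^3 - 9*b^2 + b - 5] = 9*b^2 - 18*b + 1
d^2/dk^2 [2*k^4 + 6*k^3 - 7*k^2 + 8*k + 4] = 24*k^2 + 36*k - 14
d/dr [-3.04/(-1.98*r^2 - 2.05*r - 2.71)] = (-12.0384*r - 6.232)/(1.98*r^2 + 2.05*r + 2.71)^2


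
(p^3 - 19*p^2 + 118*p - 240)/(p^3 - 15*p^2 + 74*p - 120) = (p - 8)/(p - 4)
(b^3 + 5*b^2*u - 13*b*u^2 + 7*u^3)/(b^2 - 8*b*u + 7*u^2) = (-b^2 - 6*b*u + 7*u^2)/(-b + 7*u)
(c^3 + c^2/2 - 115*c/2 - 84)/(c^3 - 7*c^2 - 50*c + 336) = (c + 3/2)/(c - 6)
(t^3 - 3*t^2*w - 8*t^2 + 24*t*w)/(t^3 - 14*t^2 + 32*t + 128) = t*(t - 3*w)/(t^2 - 6*t - 16)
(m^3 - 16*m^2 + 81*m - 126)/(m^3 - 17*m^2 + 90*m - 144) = (m - 7)/(m - 8)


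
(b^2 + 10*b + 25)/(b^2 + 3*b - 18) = (b^2 + 10*b + 25)/(b^2 + 3*b - 18)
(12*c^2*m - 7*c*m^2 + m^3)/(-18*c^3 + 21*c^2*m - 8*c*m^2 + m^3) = m*(-4*c + m)/(6*c^2 - 5*c*m + m^2)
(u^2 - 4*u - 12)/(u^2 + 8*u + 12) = (u - 6)/(u + 6)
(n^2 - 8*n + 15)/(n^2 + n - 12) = (n - 5)/(n + 4)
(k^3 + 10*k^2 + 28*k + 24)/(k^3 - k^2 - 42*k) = (k^2 + 4*k + 4)/(k*(k - 7))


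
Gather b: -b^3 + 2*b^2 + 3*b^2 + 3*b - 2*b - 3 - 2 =-b^3 + 5*b^2 + b - 5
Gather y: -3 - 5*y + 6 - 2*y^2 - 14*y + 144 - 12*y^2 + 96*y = -14*y^2 + 77*y + 147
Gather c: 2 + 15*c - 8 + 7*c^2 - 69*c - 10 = 7*c^2 - 54*c - 16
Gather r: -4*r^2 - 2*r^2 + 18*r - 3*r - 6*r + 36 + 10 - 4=-6*r^2 + 9*r + 42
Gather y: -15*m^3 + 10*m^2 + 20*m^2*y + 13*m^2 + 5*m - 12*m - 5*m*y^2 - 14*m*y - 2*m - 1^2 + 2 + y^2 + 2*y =-15*m^3 + 23*m^2 - 9*m + y^2*(1 - 5*m) + y*(20*m^2 - 14*m + 2) + 1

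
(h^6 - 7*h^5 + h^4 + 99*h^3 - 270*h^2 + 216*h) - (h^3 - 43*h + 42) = h^6 - 7*h^5 + h^4 + 98*h^3 - 270*h^2 + 259*h - 42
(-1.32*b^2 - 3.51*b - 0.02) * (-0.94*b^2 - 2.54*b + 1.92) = 1.2408*b^4 + 6.6522*b^3 + 6.3998*b^2 - 6.6884*b - 0.0384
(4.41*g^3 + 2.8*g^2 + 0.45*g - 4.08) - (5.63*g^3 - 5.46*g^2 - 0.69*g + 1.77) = -1.22*g^3 + 8.26*g^2 + 1.14*g - 5.85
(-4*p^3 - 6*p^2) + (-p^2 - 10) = -4*p^3 - 7*p^2 - 10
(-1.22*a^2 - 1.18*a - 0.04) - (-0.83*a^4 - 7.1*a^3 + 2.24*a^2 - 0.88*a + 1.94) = 0.83*a^4 + 7.1*a^3 - 3.46*a^2 - 0.3*a - 1.98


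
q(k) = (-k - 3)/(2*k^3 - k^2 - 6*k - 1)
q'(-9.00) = 0.00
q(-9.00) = 0.00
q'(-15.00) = 0.00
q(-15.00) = 0.00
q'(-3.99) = 0.00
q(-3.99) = -0.01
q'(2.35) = 4.03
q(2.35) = -1.00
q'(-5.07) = -0.00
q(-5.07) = -0.01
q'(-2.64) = 0.05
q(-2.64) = 0.01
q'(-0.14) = -462.31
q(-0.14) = 15.45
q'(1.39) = 0.52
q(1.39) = 0.74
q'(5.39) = 0.02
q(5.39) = -0.03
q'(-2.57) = 0.06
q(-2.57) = 0.02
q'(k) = (-k - 3)*(-6*k^2 + 2*k + 6)/(2*k^3 - k^2 - 6*k - 1)^2 - 1/(2*k^3 - k^2 - 6*k - 1) = (-2*k^3 + k^2 + 6*k - 2*(k + 3)*(-3*k^2 + k + 3) + 1)/(-2*k^3 + k^2 + 6*k + 1)^2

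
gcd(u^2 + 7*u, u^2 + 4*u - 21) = u + 7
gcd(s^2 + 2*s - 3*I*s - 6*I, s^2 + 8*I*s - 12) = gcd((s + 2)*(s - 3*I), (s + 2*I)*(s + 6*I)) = 1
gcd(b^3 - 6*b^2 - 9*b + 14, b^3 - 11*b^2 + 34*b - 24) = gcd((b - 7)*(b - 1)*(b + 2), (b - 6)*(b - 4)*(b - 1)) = b - 1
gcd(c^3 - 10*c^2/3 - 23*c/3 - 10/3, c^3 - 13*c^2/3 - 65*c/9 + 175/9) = c - 5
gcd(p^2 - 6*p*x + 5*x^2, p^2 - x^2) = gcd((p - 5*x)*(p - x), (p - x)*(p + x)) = -p + x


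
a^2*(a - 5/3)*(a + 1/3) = a^4 - 4*a^3/3 - 5*a^2/9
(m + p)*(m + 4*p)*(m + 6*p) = m^3 + 11*m^2*p + 34*m*p^2 + 24*p^3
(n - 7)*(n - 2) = n^2 - 9*n + 14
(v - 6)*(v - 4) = v^2 - 10*v + 24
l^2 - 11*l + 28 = (l - 7)*(l - 4)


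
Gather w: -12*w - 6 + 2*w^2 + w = 2*w^2 - 11*w - 6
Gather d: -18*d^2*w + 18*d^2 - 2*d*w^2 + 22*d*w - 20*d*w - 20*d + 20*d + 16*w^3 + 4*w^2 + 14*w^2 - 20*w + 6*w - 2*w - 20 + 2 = d^2*(18 - 18*w) + d*(-2*w^2 + 2*w) + 16*w^3 + 18*w^2 - 16*w - 18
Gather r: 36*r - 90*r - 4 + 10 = 6 - 54*r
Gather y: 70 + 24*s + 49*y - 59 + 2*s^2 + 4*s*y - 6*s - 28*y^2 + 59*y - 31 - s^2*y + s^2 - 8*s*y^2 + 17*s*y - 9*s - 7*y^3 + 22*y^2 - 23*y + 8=3*s^2 + 9*s - 7*y^3 + y^2*(-8*s - 6) + y*(-s^2 + 21*s + 85) - 12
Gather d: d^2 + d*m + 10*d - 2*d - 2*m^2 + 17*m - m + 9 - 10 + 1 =d^2 + d*(m + 8) - 2*m^2 + 16*m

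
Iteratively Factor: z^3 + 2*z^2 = (z)*(z^2 + 2*z) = z*(z + 2)*(z)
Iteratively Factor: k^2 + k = (k + 1)*(k)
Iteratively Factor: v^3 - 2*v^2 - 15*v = (v + 3)*(v^2 - 5*v) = (v - 5)*(v + 3)*(v)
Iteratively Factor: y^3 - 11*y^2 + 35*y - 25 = (y - 1)*(y^2 - 10*y + 25) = (y - 5)*(y - 1)*(y - 5)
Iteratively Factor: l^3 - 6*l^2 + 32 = (l + 2)*(l^2 - 8*l + 16) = (l - 4)*(l + 2)*(l - 4)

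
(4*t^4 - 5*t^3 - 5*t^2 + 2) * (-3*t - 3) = -12*t^5 + 3*t^4 + 30*t^3 + 15*t^2 - 6*t - 6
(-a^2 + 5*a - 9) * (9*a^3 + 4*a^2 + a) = -9*a^5 + 41*a^4 - 62*a^3 - 31*a^2 - 9*a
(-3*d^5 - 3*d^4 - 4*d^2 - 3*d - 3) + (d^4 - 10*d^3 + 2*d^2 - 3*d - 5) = -3*d^5 - 2*d^4 - 10*d^3 - 2*d^2 - 6*d - 8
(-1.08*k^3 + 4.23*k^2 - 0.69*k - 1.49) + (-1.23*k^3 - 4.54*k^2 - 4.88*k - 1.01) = -2.31*k^3 - 0.31*k^2 - 5.57*k - 2.5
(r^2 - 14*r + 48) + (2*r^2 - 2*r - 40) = 3*r^2 - 16*r + 8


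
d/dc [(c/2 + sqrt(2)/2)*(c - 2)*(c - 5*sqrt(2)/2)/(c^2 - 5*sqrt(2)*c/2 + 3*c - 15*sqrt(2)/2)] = (2*c^4 - 10*sqrt(2)*c^3 + 12*c^3 - 50*sqrt(2)*c^2 + 13*c^2 + 50*c + 60*sqrt(2)*c - 150 + 125*sqrt(2))/(2*(2*c^4 - 10*sqrt(2)*c^3 + 12*c^3 - 60*sqrt(2)*c^2 + 43*c^2 - 90*sqrt(2)*c + 150*c + 225))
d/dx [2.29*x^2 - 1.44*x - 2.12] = 4.58*x - 1.44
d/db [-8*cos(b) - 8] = 8*sin(b)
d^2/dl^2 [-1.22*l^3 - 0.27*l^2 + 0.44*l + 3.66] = -7.32*l - 0.54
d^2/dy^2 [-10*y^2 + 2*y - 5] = -20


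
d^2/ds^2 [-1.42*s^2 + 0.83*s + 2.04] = -2.84000000000000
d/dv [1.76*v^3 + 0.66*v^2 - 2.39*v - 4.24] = 5.28*v^2 + 1.32*v - 2.39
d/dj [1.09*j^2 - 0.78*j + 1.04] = 2.18*j - 0.78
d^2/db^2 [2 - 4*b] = 0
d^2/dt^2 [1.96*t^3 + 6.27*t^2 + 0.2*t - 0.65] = 11.76*t + 12.54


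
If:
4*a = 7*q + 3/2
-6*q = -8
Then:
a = 65/24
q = 4/3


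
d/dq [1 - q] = -1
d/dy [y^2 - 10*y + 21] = 2*y - 10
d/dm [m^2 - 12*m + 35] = 2*m - 12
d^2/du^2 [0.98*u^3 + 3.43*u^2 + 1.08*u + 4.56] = 5.88*u + 6.86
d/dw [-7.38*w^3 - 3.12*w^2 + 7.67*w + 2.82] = -22.14*w^2 - 6.24*w + 7.67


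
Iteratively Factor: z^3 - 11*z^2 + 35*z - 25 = (z - 5)*(z^2 - 6*z + 5) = (z - 5)*(z - 1)*(z - 5)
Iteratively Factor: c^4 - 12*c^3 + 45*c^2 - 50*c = (c)*(c^3 - 12*c^2 + 45*c - 50) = c*(c - 5)*(c^2 - 7*c + 10) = c*(c - 5)^2*(c - 2)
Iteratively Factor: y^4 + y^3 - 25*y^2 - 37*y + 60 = (y + 3)*(y^3 - 2*y^2 - 19*y + 20) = (y - 5)*(y + 3)*(y^2 + 3*y - 4) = (y - 5)*(y + 3)*(y + 4)*(y - 1)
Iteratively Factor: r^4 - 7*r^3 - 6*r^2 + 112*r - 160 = (r - 2)*(r^3 - 5*r^2 - 16*r + 80) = (r - 5)*(r - 2)*(r^2 - 16) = (r - 5)*(r - 2)*(r + 4)*(r - 4)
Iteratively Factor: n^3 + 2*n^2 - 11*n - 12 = (n + 1)*(n^2 + n - 12) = (n + 1)*(n + 4)*(n - 3)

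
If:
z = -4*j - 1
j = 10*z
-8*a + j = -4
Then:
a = 77/164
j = -10/41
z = -1/41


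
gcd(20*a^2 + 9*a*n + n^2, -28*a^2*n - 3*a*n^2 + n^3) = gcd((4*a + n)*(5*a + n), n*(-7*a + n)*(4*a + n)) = 4*a + n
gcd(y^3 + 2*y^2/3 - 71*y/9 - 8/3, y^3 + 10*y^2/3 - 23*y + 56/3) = y - 8/3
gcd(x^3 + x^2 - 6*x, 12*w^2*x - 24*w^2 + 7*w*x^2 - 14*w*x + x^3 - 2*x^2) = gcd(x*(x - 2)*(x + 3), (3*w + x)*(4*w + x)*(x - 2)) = x - 2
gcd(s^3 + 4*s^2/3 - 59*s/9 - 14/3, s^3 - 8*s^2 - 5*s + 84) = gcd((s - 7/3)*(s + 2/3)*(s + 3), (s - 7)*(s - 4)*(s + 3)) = s + 3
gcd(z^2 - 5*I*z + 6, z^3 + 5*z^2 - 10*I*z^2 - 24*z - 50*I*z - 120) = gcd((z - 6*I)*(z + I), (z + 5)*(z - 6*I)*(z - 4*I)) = z - 6*I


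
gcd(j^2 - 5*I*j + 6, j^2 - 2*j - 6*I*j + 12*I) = j - 6*I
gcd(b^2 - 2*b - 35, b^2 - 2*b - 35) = b^2 - 2*b - 35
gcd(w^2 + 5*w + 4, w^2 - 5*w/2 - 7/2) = w + 1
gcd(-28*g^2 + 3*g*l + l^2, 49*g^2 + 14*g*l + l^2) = 7*g + l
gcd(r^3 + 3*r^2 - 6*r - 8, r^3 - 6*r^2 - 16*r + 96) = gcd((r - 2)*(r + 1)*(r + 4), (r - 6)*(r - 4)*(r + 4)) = r + 4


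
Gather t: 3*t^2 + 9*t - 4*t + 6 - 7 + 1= 3*t^2 + 5*t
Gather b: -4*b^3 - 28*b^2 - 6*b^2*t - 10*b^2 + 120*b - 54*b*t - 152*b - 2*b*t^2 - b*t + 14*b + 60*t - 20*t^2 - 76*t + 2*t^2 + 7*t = -4*b^3 + b^2*(-6*t - 38) + b*(-2*t^2 - 55*t - 18) - 18*t^2 - 9*t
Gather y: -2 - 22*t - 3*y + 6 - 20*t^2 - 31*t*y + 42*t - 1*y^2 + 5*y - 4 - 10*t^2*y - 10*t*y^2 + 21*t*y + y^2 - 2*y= -20*t^2 - 10*t*y^2 + 20*t + y*(-10*t^2 - 10*t)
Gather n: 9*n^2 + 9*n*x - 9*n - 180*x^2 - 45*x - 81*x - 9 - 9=9*n^2 + n*(9*x - 9) - 180*x^2 - 126*x - 18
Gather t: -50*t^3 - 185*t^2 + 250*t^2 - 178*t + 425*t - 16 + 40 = -50*t^3 + 65*t^2 + 247*t + 24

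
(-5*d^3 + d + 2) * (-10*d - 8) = 50*d^4 + 40*d^3 - 10*d^2 - 28*d - 16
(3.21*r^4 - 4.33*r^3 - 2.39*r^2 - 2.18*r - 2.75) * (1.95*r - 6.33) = 6.2595*r^5 - 28.7628*r^4 + 22.7484*r^3 + 10.8777*r^2 + 8.4369*r + 17.4075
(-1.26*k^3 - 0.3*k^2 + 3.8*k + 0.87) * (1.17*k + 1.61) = -1.4742*k^4 - 2.3796*k^3 + 3.963*k^2 + 7.1359*k + 1.4007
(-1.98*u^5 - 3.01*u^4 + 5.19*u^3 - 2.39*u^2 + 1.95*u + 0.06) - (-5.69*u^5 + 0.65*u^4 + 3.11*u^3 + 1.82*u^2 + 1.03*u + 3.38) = 3.71*u^5 - 3.66*u^4 + 2.08*u^3 - 4.21*u^2 + 0.92*u - 3.32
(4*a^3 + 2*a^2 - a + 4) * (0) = 0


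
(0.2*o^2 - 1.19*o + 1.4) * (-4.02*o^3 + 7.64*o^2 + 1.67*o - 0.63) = -0.804*o^5 + 6.3118*o^4 - 14.3856*o^3 + 8.5827*o^2 + 3.0877*o - 0.882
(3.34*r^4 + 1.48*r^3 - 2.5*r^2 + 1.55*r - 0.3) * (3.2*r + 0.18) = 10.688*r^5 + 5.3372*r^4 - 7.7336*r^3 + 4.51*r^2 - 0.681*r - 0.054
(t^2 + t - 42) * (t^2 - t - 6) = t^4 - 49*t^2 + 36*t + 252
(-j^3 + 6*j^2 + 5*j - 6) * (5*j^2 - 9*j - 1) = -5*j^5 + 39*j^4 - 28*j^3 - 81*j^2 + 49*j + 6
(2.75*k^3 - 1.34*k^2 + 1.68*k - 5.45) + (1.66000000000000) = 2.75*k^3 - 1.34*k^2 + 1.68*k - 3.79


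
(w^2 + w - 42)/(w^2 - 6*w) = (w + 7)/w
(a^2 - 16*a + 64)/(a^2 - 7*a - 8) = (a - 8)/(a + 1)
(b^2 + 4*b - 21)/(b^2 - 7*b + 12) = (b + 7)/(b - 4)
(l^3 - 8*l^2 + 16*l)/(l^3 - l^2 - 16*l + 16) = l*(l - 4)/(l^2 + 3*l - 4)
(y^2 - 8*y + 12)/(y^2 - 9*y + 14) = (y - 6)/(y - 7)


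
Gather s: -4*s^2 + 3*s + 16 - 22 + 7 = -4*s^2 + 3*s + 1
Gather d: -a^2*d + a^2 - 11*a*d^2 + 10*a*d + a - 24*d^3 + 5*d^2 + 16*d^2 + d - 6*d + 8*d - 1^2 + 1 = a^2 + a - 24*d^3 + d^2*(21 - 11*a) + d*(-a^2 + 10*a + 3)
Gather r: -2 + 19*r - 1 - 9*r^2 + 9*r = -9*r^2 + 28*r - 3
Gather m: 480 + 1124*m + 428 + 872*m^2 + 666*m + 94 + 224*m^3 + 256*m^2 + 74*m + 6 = 224*m^3 + 1128*m^2 + 1864*m + 1008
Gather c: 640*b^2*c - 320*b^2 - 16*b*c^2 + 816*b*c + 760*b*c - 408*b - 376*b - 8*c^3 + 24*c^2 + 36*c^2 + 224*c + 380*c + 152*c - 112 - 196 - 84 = -320*b^2 - 784*b - 8*c^3 + c^2*(60 - 16*b) + c*(640*b^2 + 1576*b + 756) - 392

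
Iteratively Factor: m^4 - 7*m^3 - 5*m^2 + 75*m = (m + 3)*(m^3 - 10*m^2 + 25*m) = (m - 5)*(m + 3)*(m^2 - 5*m) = m*(m - 5)*(m + 3)*(m - 5)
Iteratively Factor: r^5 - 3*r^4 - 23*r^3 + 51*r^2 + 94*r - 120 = (r - 3)*(r^4 - 23*r^2 - 18*r + 40) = (r - 5)*(r - 3)*(r^3 + 5*r^2 + 2*r - 8) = (r - 5)*(r - 3)*(r + 2)*(r^2 + 3*r - 4) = (r - 5)*(r - 3)*(r - 1)*(r + 2)*(r + 4)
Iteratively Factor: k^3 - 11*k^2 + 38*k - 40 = (k - 2)*(k^2 - 9*k + 20) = (k - 5)*(k - 2)*(k - 4)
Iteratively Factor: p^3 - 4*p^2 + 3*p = (p - 1)*(p^2 - 3*p) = (p - 3)*(p - 1)*(p)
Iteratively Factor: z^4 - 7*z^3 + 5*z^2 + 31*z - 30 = (z - 5)*(z^3 - 2*z^2 - 5*z + 6) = (z - 5)*(z - 3)*(z^2 + z - 2) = (z - 5)*(z - 3)*(z - 1)*(z + 2)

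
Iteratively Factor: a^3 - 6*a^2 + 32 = (a - 4)*(a^2 - 2*a - 8) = (a - 4)*(a + 2)*(a - 4)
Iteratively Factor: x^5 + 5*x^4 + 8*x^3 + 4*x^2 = (x)*(x^4 + 5*x^3 + 8*x^2 + 4*x) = x^2*(x^3 + 5*x^2 + 8*x + 4) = x^2*(x + 2)*(x^2 + 3*x + 2) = x^2*(x + 2)^2*(x + 1)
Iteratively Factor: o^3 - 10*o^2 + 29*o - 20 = (o - 4)*(o^2 - 6*o + 5) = (o - 4)*(o - 1)*(o - 5)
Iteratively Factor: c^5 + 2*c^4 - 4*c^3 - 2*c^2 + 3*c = (c)*(c^4 + 2*c^3 - 4*c^2 - 2*c + 3) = c*(c + 3)*(c^3 - c^2 - c + 1) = c*(c - 1)*(c + 3)*(c^2 - 1) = c*(c - 1)*(c + 1)*(c + 3)*(c - 1)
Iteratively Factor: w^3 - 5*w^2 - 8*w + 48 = (w + 3)*(w^2 - 8*w + 16) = (w - 4)*(w + 3)*(w - 4)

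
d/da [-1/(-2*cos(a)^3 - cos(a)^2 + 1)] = 2*(3*cos(a) + 1)*sin(a)*cos(a)/(2*cos(a)^3 + cos(a)^2 - 1)^2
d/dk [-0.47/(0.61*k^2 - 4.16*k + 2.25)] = (0.5734*k - 1.9552)/(0.61*k^2 - 4.16*k + 2.25)^2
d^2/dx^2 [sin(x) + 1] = -sin(x)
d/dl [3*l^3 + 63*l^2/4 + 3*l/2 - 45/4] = 9*l^2 + 63*l/2 + 3/2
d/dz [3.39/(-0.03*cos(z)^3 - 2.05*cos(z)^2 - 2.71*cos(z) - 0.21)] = (0.3051*sin(z)^2 - 13.899*cos(z) - 9.492)*sin(z)/(0.03*cos(z)^3 + 2.05*cos(z)^2 + 2.71*cos(z) + 0.21)^2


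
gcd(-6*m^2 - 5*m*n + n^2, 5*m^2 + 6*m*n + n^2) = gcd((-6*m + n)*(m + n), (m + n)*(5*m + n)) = m + n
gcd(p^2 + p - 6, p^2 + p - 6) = p^2 + p - 6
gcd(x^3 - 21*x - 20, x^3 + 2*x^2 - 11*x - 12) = x^2 + 5*x + 4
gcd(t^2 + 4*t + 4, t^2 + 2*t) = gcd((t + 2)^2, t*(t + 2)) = t + 2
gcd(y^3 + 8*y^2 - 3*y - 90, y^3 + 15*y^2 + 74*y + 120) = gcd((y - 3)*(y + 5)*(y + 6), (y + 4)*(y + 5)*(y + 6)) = y^2 + 11*y + 30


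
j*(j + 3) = j^2 + 3*j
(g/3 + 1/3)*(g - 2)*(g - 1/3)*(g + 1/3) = g^4/3 - g^3/3 - 19*g^2/27 + g/27 + 2/27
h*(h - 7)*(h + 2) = h^3 - 5*h^2 - 14*h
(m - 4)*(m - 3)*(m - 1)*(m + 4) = m^4 - 4*m^3 - 13*m^2 + 64*m - 48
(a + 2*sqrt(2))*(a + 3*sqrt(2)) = a^2 + 5*sqrt(2)*a + 12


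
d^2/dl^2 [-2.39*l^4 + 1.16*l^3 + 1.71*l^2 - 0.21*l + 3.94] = -28.68*l^2 + 6.96*l + 3.42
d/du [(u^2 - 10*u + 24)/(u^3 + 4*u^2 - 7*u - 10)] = (-u^4 + 20*u^3 - 39*u^2 - 212*u + 268)/(u^6 + 8*u^5 + 2*u^4 - 76*u^3 - 31*u^2 + 140*u + 100)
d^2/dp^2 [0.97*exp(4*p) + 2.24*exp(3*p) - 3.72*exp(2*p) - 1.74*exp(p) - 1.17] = (15.52*exp(3*p) + 20.16*exp(2*p) - 14.88*exp(p) - 1.74)*exp(p)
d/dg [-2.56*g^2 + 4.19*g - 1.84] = 4.19 - 5.12*g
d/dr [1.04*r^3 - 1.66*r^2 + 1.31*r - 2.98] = 3.12*r^2 - 3.32*r + 1.31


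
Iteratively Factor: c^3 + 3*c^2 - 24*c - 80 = (c + 4)*(c^2 - c - 20) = (c - 5)*(c + 4)*(c + 4)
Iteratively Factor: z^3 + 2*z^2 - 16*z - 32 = (z + 2)*(z^2 - 16) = (z + 2)*(z + 4)*(z - 4)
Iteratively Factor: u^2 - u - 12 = (u - 4)*(u + 3)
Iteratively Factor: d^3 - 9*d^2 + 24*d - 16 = (d - 1)*(d^2 - 8*d + 16) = (d - 4)*(d - 1)*(d - 4)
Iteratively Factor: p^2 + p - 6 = (p + 3)*(p - 2)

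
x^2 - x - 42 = (x - 7)*(x + 6)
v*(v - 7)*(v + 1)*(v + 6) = v^4 - 43*v^2 - 42*v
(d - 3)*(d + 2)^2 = d^3 + d^2 - 8*d - 12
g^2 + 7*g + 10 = (g + 2)*(g + 5)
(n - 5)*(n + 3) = n^2 - 2*n - 15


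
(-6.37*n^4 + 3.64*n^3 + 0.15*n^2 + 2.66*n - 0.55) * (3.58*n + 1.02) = -22.8046*n^5 + 6.5338*n^4 + 4.2498*n^3 + 9.6758*n^2 + 0.7442*n - 0.561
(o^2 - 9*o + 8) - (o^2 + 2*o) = 8 - 11*o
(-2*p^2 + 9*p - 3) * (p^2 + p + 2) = -2*p^4 + 7*p^3 + 2*p^2 + 15*p - 6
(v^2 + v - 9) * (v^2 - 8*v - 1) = v^4 - 7*v^3 - 18*v^2 + 71*v + 9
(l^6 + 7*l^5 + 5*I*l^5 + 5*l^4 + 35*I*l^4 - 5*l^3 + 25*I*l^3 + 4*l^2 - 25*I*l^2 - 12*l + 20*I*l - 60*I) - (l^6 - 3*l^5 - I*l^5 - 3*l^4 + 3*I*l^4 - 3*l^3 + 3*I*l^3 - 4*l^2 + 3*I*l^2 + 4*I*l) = 10*l^5 + 6*I*l^5 + 8*l^4 + 32*I*l^4 - 2*l^3 + 22*I*l^3 + 8*l^2 - 28*I*l^2 - 12*l + 16*I*l - 60*I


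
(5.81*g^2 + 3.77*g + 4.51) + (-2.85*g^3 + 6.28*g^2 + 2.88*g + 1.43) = -2.85*g^3 + 12.09*g^2 + 6.65*g + 5.94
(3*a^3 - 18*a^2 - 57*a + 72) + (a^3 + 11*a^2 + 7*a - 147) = 4*a^3 - 7*a^2 - 50*a - 75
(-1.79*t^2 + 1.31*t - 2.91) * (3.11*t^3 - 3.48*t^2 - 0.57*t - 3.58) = -5.5669*t^5 + 10.3033*t^4 - 12.5886*t^3 + 15.7883*t^2 - 3.0311*t + 10.4178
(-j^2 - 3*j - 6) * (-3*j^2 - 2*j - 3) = 3*j^4 + 11*j^3 + 27*j^2 + 21*j + 18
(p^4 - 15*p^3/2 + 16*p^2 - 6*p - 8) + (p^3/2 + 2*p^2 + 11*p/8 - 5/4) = p^4 - 7*p^3 + 18*p^2 - 37*p/8 - 37/4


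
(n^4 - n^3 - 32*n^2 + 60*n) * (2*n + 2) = 2*n^5 - 66*n^3 + 56*n^2 + 120*n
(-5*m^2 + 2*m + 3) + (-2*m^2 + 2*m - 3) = -7*m^2 + 4*m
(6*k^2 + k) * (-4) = -24*k^2 - 4*k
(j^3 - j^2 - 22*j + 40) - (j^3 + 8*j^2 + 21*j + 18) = -9*j^2 - 43*j + 22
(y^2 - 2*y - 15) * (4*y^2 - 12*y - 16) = 4*y^4 - 20*y^3 - 52*y^2 + 212*y + 240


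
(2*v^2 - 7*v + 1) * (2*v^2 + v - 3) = 4*v^4 - 12*v^3 - 11*v^2 + 22*v - 3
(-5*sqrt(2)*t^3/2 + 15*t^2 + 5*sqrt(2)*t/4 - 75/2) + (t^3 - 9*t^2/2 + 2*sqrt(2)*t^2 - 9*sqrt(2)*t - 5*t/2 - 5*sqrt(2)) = -5*sqrt(2)*t^3/2 + t^3 + 2*sqrt(2)*t^2 + 21*t^2/2 - 31*sqrt(2)*t/4 - 5*t/2 - 75/2 - 5*sqrt(2)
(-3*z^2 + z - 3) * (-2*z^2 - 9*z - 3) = 6*z^4 + 25*z^3 + 6*z^2 + 24*z + 9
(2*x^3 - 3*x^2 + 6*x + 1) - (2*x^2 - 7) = 2*x^3 - 5*x^2 + 6*x + 8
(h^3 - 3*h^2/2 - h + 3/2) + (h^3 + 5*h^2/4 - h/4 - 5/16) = 2*h^3 - h^2/4 - 5*h/4 + 19/16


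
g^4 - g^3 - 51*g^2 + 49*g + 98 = (g - 7)*(g - 2)*(g + 1)*(g + 7)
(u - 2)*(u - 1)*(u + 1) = u^3 - 2*u^2 - u + 2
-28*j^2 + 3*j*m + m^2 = (-4*j + m)*(7*j + m)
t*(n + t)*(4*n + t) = 4*n^2*t + 5*n*t^2 + t^3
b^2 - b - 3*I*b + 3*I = (b - 1)*(b - 3*I)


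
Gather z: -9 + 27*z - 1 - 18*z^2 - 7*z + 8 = -18*z^2 + 20*z - 2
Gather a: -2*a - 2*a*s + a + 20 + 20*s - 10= a*(-2*s - 1) + 20*s + 10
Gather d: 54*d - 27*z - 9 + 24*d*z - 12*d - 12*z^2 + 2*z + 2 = d*(24*z + 42) - 12*z^2 - 25*z - 7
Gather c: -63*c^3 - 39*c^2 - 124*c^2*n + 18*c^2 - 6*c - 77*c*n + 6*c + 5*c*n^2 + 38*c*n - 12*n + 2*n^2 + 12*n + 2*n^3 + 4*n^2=-63*c^3 + c^2*(-124*n - 21) + c*(5*n^2 - 39*n) + 2*n^3 + 6*n^2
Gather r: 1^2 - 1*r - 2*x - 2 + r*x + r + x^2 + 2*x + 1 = r*x + x^2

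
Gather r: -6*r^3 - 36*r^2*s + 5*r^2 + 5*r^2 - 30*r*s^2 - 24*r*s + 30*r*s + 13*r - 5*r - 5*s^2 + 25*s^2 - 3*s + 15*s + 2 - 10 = -6*r^3 + r^2*(10 - 36*s) + r*(-30*s^2 + 6*s + 8) + 20*s^2 + 12*s - 8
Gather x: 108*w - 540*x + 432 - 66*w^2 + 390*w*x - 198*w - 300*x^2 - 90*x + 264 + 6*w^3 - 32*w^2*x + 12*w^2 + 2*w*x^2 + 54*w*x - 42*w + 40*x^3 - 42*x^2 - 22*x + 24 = 6*w^3 - 54*w^2 - 132*w + 40*x^3 + x^2*(2*w - 342) + x*(-32*w^2 + 444*w - 652) + 720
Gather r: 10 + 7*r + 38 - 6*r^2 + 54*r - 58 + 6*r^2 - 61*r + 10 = 0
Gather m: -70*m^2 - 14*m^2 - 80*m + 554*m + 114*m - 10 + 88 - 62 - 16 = -84*m^2 + 588*m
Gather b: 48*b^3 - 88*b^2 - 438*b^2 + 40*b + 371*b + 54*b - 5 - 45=48*b^3 - 526*b^2 + 465*b - 50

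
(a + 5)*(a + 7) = a^2 + 12*a + 35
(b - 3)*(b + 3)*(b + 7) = b^3 + 7*b^2 - 9*b - 63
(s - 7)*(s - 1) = s^2 - 8*s + 7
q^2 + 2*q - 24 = (q - 4)*(q + 6)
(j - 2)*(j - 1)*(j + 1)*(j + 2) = j^4 - 5*j^2 + 4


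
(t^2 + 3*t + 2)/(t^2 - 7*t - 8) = (t + 2)/(t - 8)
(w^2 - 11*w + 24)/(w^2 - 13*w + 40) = (w - 3)/(w - 5)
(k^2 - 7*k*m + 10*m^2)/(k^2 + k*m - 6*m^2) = (k - 5*m)/(k + 3*m)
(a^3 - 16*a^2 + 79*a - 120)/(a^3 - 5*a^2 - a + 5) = (a^2 - 11*a + 24)/(a^2 - 1)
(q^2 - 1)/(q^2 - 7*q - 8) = (q - 1)/(q - 8)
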